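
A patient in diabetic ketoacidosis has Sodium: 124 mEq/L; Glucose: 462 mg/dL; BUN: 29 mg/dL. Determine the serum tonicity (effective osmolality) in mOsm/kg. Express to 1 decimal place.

Effective osmolality excludes urea (freely permeant across cell membranes):
2·Na + glucose/18
= 2·124 + 462/18
= 248 + 25.67
= 273.67 mOsm/kg

273.7 mOsm/kg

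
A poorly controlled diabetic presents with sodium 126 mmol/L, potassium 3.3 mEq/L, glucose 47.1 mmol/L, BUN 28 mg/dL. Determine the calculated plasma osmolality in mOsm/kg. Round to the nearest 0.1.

Calculated osmolality = 2·Na + glucose + BUN/2.8
= 2·126 + 47.1 + 28/2.8
= 252 + 47.10 + 10
= 309.1 mOsm/kg

309.1 mOsm/kg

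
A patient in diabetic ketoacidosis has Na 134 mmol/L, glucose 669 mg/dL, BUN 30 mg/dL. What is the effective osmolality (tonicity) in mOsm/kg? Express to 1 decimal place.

Effective osmolality excludes urea (freely permeant across cell membranes):
2·Na + glucose/18
= 2·134 + 669/18
= 268 + 37.17
= 305.17 mOsm/kg

305.2 mOsm/kg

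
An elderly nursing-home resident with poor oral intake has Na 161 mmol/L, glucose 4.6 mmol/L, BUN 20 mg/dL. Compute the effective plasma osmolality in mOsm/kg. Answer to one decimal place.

Effective osmolality excludes urea (freely permeant across cell membranes):
2·Na + glucose
= 2·161 + 4.6
= 322 + 4.6
= 326.6 mOsm/kg

326.6 mOsm/kg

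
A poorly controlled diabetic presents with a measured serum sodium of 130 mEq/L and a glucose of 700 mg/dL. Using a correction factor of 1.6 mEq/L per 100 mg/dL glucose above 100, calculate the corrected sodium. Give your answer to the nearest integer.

Corrected Na = measured Na + 1.6 · (glucose − 100)/100
= 130 + 1.6 · (700 − 100)/100
= 130 + 9.6
= 139.6 mEq/L

140 mEq/L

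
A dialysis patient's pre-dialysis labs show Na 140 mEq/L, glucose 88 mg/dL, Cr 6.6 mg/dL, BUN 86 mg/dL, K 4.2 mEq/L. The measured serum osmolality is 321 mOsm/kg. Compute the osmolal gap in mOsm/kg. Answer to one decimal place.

5.4 mOsm/kg

Calculated osmolality = 2·Na + glucose/18 + BUN/2.8
= 2·140 + 88/18 + 86/2.8
= 280 + 4.89 + 30.71
= 315.6 mOsm/kg ≈ 315.6 mOsm/kg
Osmolar gap = measured − calculated = 321 − 315.6 = 5.4 mOsm/kg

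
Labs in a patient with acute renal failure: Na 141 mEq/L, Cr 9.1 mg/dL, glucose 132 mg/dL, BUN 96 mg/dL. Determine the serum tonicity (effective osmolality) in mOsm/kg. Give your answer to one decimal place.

289.3 mOsm/kg

Effective osmolality excludes urea (freely permeant across cell membranes):
2·Na + glucose/18
= 2·141 + 132/18
= 282 + 7.33
= 289.33 mOsm/kg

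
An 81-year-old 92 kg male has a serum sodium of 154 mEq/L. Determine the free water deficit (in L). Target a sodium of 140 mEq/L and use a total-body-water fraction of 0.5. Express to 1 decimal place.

4.6 L

TBW = 0.5 · 92 = 46 L
Free water deficit = TBW · (Na/140 − 1)
= 46 · (154/140 − 1)
= 46 · 0.1
= 4.6 L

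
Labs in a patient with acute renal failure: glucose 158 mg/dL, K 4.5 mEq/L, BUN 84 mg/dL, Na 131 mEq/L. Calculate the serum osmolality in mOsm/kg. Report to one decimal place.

Calculated osmolality = 2·Na + glucose/18 + BUN/2.8
= 2·131 + 158/18 + 84/2.8
= 262 + 8.78 + 30
= 300.78 mOsm/kg

300.8 mOsm/kg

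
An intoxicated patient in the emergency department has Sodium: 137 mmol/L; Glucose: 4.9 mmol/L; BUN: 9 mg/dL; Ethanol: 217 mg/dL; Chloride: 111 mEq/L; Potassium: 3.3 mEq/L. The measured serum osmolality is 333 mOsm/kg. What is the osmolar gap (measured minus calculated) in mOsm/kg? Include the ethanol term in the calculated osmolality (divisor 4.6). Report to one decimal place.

Calculated osmolality = 2·Na + glucose + BUN/2.8 + ethanol/4.6
= 2·137 + 4.9 + 9/2.8 + 217/4.6
= 274 + 4.90 + 3.21 + 47.17
= 329.28 mOsm/kg ≈ 329.3 mOsm/kg
Osmolar gap = measured − calculated = 333 − 329.3 = 3.7 mOsm/kg

3.7 mOsm/kg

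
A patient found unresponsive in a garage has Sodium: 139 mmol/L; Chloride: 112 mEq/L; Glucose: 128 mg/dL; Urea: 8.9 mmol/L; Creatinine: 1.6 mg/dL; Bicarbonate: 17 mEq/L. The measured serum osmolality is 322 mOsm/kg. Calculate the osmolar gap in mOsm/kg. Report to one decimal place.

28.0 mOsm/kg

Calculated osmolality = 2·Na + glucose/18 + urea
= 2·139 + 128/18 + 8.9
= 278 + 7.11 + 8.90
= 294.01 mOsm/kg ≈ 294.0 mOsm/kg
Osmolar gap = measured − calculated = 322 − 294.0 = 28.0 mOsm/kg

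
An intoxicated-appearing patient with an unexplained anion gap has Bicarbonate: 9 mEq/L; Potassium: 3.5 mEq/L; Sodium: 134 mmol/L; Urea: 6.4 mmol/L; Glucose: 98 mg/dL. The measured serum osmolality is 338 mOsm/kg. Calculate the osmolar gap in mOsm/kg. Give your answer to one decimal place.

Calculated osmolality = 2·Na + glucose/18 + urea
= 2·134 + 98/18 + 6.4
= 268 + 5.44 + 6.40
= 279.84 mOsm/kg ≈ 279.8 mOsm/kg
Osmolar gap = measured − calculated = 338 − 279.8 = 58.2 mOsm/kg

58.2 mOsm/kg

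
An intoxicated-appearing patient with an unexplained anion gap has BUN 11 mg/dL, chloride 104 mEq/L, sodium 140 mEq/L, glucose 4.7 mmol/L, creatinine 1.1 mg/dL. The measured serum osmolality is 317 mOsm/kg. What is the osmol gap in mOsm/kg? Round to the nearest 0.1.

28.4 mOsm/kg

Calculated osmolality = 2·Na + glucose + BUN/2.8
= 2·140 + 4.7 + 11/2.8
= 280 + 4.70 + 3.93
= 288.63 mOsm/kg ≈ 288.6 mOsm/kg
Osmolar gap = measured − calculated = 317 − 288.6 = 28.4 mOsm/kg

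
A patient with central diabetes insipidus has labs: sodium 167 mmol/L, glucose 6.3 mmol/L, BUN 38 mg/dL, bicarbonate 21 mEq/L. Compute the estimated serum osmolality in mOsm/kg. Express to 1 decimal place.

Calculated osmolality = 2·Na + glucose + BUN/2.8
= 2·167 + 6.3 + 38/2.8
= 334 + 6.30 + 13.57
= 353.87 mOsm/kg

353.9 mOsm/kg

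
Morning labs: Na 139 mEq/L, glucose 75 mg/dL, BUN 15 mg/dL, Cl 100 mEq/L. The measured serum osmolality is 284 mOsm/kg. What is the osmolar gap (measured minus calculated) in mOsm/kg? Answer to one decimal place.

Calculated osmolality = 2·Na + glucose/18 + BUN/2.8
= 2·139 + 75/18 + 15/2.8
= 278 + 4.17 + 5.36
= 287.53 mOsm/kg ≈ 287.5 mOsm/kg
Osmolar gap = measured − calculated = 284 − 287.5 = -3.5 mOsm/kg

-3.5 mOsm/kg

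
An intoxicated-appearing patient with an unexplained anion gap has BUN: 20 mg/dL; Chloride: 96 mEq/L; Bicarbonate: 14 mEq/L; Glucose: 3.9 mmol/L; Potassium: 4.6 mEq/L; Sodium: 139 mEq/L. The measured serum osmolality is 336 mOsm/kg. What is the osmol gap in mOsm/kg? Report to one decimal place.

Calculated osmolality = 2·Na + glucose + BUN/2.8
= 2·139 + 3.9 + 20/2.8
= 278 + 3.90 + 7.14
= 289.04 mOsm/kg ≈ 289.0 mOsm/kg
Osmolar gap = measured − calculated = 336 − 289.0 = 47.0 mOsm/kg

47.0 mOsm/kg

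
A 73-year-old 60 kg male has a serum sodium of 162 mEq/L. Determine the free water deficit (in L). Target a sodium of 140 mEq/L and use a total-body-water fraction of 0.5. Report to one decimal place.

TBW = 0.5 · 60 = 30 L
Free water deficit = TBW · (Na/140 − 1)
= 30 · (162/140 − 1)
= 30 · 0.1571
= 4.71 L

4.7 L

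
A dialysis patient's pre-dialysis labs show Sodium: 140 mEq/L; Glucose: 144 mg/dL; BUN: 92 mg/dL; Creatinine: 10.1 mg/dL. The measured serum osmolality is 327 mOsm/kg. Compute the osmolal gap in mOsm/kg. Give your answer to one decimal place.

Calculated osmolality = 2·Na + glucose/18 + BUN/2.8
= 2·140 + 144/18 + 92/2.8
= 280 + 8 + 32.86
= 320.86 mOsm/kg ≈ 320.9 mOsm/kg
Osmolar gap = measured − calculated = 327 − 320.9 = 6.1 mOsm/kg

6.1 mOsm/kg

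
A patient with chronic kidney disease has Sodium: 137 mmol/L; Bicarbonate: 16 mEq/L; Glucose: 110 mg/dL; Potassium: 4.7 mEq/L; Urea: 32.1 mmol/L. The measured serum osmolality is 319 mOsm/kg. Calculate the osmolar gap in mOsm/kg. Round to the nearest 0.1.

Calculated osmolality = 2·Na + glucose/18 + urea
= 2·137 + 110/18 + 32.1
= 274 + 6.11 + 32.10
= 312.21 mOsm/kg ≈ 312.2 mOsm/kg
Osmolar gap = measured − calculated = 319 − 312.2 = 6.8 mOsm/kg

6.8 mOsm/kg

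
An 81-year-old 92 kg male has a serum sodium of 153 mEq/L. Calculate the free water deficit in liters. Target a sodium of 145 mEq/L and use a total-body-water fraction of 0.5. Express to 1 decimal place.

TBW = 0.5 · 92 = 46 L
Free water deficit = TBW · (Na/145 − 1)
= 46 · (153/145 − 1)
= 46 · 0.0552
= 2.54 L

2.5 L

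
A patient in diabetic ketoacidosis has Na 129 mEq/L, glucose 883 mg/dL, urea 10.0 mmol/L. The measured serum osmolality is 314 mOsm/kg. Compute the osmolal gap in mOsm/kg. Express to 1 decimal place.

Calculated osmolality = 2·Na + glucose/18 + urea
= 2·129 + 883/18 + 10
= 258 + 49.06 + 10
= 317.06 mOsm/kg ≈ 317.1 mOsm/kg
Osmolar gap = measured − calculated = 314 − 317.1 = -3.1 mOsm/kg

-3.1 mOsm/kg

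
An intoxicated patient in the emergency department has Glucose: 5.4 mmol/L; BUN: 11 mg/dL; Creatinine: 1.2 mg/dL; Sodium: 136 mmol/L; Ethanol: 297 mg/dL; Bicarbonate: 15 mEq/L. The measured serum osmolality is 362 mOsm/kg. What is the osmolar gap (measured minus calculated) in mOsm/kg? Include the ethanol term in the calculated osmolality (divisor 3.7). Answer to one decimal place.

Calculated osmolality = 2·Na + glucose + BUN/2.8 + ethanol/3.7
= 2·136 + 5.4 + 11/2.8 + 297/3.7
= 272 + 5.40 + 3.93 + 80.27
= 361.6 mOsm/kg ≈ 361.6 mOsm/kg
Osmolar gap = measured − calculated = 362 − 361.6 = 0.4 mOsm/kg

0.4 mOsm/kg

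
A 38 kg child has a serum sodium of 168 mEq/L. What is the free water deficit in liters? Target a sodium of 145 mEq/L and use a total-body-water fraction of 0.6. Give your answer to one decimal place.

TBW = 0.6 · 38 = 22.8 L
Free water deficit = TBW · (Na/145 − 1)
= 22.8 · (168/145 − 1)
= 22.8 · 0.1586
= 3.62 L

3.6 L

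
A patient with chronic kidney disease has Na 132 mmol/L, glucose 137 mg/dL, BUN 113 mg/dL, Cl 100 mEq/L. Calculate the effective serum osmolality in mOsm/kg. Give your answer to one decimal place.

271.6 mOsm/kg

Effective osmolality excludes urea (freely permeant across cell membranes):
2·Na + glucose/18
= 2·132 + 137/18
= 264 + 7.61
= 271.61 mOsm/kg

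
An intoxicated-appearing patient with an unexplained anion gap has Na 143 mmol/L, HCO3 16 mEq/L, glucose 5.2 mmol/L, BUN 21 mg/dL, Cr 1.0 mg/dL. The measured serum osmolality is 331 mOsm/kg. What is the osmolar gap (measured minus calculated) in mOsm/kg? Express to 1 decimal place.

32.3 mOsm/kg

Calculated osmolality = 2·Na + glucose + BUN/2.8
= 2·143 + 5.2 + 21/2.8
= 286 + 5.20 + 7.50
= 298.7 mOsm/kg ≈ 298.7 mOsm/kg
Osmolar gap = measured − calculated = 331 − 298.7 = 32.3 mOsm/kg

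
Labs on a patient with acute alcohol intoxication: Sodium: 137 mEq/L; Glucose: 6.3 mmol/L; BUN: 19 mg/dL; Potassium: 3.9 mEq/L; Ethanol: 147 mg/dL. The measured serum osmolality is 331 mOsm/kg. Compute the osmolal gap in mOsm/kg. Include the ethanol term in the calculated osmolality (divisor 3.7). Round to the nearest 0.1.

Calculated osmolality = 2·Na + glucose + BUN/2.8 + ethanol/3.7
= 2·137 + 6.3 + 19/2.8 + 147/3.7
= 274 + 6.30 + 6.79 + 39.73
= 326.82 mOsm/kg ≈ 326.8 mOsm/kg
Osmolar gap = measured − calculated = 331 − 326.8 = 4.2 mOsm/kg

4.2 mOsm/kg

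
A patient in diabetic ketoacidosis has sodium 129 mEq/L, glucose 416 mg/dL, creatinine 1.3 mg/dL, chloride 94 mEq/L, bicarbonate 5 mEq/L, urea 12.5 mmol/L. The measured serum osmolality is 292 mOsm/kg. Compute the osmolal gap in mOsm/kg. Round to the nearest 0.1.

Calculated osmolality = 2·Na + glucose/18 + urea
= 2·129 + 416/18 + 12.5
= 258 + 23.11 + 12.50
= 293.61 mOsm/kg ≈ 293.6 mOsm/kg
Osmolar gap = measured − calculated = 292 − 293.6 = -1.6 mOsm/kg

-1.6 mOsm/kg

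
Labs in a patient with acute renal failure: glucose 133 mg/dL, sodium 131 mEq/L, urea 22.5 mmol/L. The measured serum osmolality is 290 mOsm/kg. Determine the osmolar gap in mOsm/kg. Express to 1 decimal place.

Calculated osmolality = 2·Na + glucose/18 + urea
= 2·131 + 133/18 + 22.5
= 262 + 7.39 + 22.50
= 291.89 mOsm/kg ≈ 291.9 mOsm/kg
Osmolar gap = measured − calculated = 290 − 291.9 = -1.9 mOsm/kg

-1.9 mOsm/kg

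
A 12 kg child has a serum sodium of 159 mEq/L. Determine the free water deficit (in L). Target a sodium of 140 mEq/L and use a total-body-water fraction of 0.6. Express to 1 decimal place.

TBW = 0.6 · 12 = 7.2 L
Free water deficit = TBW · (Na/140 − 1)
= 7.2 · (159/140 − 1)
= 7.2 · 0.1357
= 0.98 L

1.0 L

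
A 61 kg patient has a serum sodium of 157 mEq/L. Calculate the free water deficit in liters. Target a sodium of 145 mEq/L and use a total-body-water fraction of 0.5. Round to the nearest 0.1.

2.5 L

TBW = 0.5 · 61 = 30.5 L
Free water deficit = TBW · (Na/145 − 1)
= 30.5 · (157/145 − 1)
= 30.5 · 0.0828
= 2.53 L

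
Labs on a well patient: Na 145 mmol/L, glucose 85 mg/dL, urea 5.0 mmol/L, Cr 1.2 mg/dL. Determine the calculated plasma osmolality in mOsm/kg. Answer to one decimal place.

299.7 mOsm/kg

Calculated osmolality = 2·Na + glucose/18 + urea
= 2·145 + 85/18 + 5
= 290 + 4.72 + 5
= 299.72 mOsm/kg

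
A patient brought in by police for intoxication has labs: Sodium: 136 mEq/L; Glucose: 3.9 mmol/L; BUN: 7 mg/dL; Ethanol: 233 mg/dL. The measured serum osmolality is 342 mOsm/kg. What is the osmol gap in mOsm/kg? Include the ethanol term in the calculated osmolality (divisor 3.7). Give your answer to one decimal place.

0.6 mOsm/kg

Calculated osmolality = 2·Na + glucose + BUN/2.8 + ethanol/3.7
= 2·136 + 3.9 + 7/2.8 + 233/3.7
= 272 + 3.90 + 2.50 + 62.97
= 341.37 mOsm/kg ≈ 341.4 mOsm/kg
Osmolar gap = measured − calculated = 342 − 341.4 = 0.6 mOsm/kg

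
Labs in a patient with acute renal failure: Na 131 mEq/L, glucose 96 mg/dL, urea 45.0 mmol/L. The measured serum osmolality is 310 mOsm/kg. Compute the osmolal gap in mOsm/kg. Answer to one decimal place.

Calculated osmolality = 2·Na + glucose/18 + urea
= 2·131 + 96/18 + 45
= 262 + 5.33 + 45
= 312.33 mOsm/kg ≈ 312.3 mOsm/kg
Osmolar gap = measured − calculated = 310 − 312.3 = -2.3 mOsm/kg

-2.3 mOsm/kg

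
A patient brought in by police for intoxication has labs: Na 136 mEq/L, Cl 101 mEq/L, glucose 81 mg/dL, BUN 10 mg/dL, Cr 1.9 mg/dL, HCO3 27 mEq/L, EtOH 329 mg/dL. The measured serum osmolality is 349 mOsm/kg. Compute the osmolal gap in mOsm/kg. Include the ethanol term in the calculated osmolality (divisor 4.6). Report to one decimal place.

Calculated osmolality = 2·Na + glucose/18 + BUN/2.8 + ethanol/4.6
= 2·136 + 81/18 + 10/2.8 + 329/4.6
= 272 + 4.50 + 3.57 + 71.52
= 351.59 mOsm/kg ≈ 351.6 mOsm/kg
Osmolar gap = measured − calculated = 349 − 351.6 = -2.6 mOsm/kg

-2.6 mOsm/kg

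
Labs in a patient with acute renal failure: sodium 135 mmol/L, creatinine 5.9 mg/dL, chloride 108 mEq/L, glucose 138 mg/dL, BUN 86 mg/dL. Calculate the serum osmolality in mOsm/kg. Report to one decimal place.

Calculated osmolality = 2·Na + glucose/18 + BUN/2.8
= 2·135 + 138/18 + 86/2.8
= 270 + 7.67 + 30.71
= 308.38 mOsm/kg

308.4 mOsm/kg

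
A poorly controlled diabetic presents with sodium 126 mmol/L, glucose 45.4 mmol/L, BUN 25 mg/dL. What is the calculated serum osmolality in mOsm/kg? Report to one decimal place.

306.3 mOsm/kg

Calculated osmolality = 2·Na + glucose + BUN/2.8
= 2·126 + 45.4 + 25/2.8
= 252 + 45.40 + 8.93
= 306.33 mOsm/kg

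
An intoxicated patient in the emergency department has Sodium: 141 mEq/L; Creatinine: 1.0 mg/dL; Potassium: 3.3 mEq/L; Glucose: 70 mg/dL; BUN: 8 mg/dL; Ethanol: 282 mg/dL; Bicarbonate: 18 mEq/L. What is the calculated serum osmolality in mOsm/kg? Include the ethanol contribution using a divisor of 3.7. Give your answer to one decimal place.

365.0 mOsm/kg

Calculated osmolality = 2·Na + glucose/18 + BUN/2.8 + ethanol/3.7
= 2·141 + 70/18 + 8/2.8 + 282/3.7
= 282 + 3.89 + 2.86 + 76.22
= 364.97 mOsm/kg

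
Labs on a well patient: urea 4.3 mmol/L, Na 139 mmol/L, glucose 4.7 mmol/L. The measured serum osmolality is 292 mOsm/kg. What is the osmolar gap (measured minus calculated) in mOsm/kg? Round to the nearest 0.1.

Calculated osmolality = 2·Na + glucose + urea
= 2·139 + 4.7 + 4.3
= 278 + 4.70 + 4.30
= 287 mOsm/kg ≈ 287.0 mOsm/kg
Osmolar gap = measured − calculated = 292 − 287.0 = 5.0 mOsm/kg

5.0 mOsm/kg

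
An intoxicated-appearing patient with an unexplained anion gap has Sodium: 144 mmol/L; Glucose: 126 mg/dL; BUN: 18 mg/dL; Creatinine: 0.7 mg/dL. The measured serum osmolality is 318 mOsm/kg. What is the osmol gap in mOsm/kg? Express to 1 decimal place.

16.6 mOsm/kg

Calculated osmolality = 2·Na + glucose/18 + BUN/2.8
= 2·144 + 126/18 + 18/2.8
= 288 + 7 + 6.43
= 301.43 mOsm/kg ≈ 301.4 mOsm/kg
Osmolar gap = measured − calculated = 318 − 301.4 = 16.6 mOsm/kg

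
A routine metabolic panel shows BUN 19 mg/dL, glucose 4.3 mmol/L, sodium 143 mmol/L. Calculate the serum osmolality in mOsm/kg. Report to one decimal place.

Calculated osmolality = 2·Na + glucose + BUN/2.8
= 2·143 + 4.3 + 19/2.8
= 286 + 4.30 + 6.79
= 297.09 mOsm/kg

297.1 mOsm/kg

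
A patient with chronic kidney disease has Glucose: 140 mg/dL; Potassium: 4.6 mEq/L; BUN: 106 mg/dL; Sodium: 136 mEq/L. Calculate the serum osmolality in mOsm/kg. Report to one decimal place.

317.6 mOsm/kg

Calculated osmolality = 2·Na + glucose/18 + BUN/2.8
= 2·136 + 140/18 + 106/2.8
= 272 + 7.78 + 37.86
= 317.64 mOsm/kg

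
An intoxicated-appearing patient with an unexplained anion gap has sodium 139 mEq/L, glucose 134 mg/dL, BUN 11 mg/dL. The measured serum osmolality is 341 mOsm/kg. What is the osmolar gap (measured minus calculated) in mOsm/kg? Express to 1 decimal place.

51.6 mOsm/kg

Calculated osmolality = 2·Na + glucose/18 + BUN/2.8
= 2·139 + 134/18 + 11/2.8
= 278 + 7.44 + 3.93
= 289.37 mOsm/kg ≈ 289.4 mOsm/kg
Osmolar gap = measured − calculated = 341 − 289.4 = 51.6 mOsm/kg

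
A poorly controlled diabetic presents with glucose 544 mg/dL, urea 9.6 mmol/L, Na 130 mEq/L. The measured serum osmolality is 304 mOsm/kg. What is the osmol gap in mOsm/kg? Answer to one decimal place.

Calculated osmolality = 2·Na + glucose/18 + urea
= 2·130 + 544/18 + 9.6
= 260 + 30.22 + 9.60
= 299.82 mOsm/kg ≈ 299.8 mOsm/kg
Osmolar gap = measured − calculated = 304 − 299.8 = 4.2 mOsm/kg

4.2 mOsm/kg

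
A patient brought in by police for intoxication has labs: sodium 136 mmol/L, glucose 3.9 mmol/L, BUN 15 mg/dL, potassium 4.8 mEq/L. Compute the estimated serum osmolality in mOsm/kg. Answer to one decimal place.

Calculated osmolality = 2·Na + glucose + BUN/2.8
= 2·136 + 3.9 + 15/2.8
= 272 + 3.90 + 5.36
= 281.26 mOsm/kg

281.3 mOsm/kg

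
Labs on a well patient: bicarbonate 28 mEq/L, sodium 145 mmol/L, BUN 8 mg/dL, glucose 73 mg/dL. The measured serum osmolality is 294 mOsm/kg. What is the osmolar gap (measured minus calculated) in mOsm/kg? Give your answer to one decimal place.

Calculated osmolality = 2·Na + glucose/18 + BUN/2.8
= 2·145 + 73/18 + 8/2.8
= 290 + 4.06 + 2.86
= 296.92 mOsm/kg ≈ 296.9 mOsm/kg
Osmolar gap = measured − calculated = 294 − 296.9 = -2.9 mOsm/kg

-2.9 mOsm/kg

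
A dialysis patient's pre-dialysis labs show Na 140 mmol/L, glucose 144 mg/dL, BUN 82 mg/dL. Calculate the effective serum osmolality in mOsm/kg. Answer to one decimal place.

Effective osmolality excludes urea (freely permeant across cell membranes):
2·Na + glucose/18
= 2·140 + 144/18
= 280 + 8
= 288 mOsm/kg

288.0 mOsm/kg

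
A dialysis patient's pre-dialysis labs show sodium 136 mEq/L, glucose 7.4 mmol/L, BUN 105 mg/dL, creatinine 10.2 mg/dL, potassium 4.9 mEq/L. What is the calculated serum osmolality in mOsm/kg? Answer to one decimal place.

Calculated osmolality = 2·Na + glucose + BUN/2.8
= 2·136 + 7.4 + 105/2.8
= 272 + 7.40 + 37.50
= 316.9 mOsm/kg

316.9 mOsm/kg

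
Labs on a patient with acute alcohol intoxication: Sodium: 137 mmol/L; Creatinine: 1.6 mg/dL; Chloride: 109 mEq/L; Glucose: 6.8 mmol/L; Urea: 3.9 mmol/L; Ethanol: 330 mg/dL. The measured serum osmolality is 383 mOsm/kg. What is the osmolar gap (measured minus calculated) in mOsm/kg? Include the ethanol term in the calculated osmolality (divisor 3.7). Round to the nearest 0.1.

9.1 mOsm/kg

Calculated osmolality = 2·Na + glucose + urea + ethanol/3.7
= 2·137 + 6.8 + 3.9 + 330/3.7
= 274 + 6.80 + 3.90 + 89.19
= 373.89 mOsm/kg ≈ 373.9 mOsm/kg
Osmolar gap = measured − calculated = 383 − 373.9 = 9.1 mOsm/kg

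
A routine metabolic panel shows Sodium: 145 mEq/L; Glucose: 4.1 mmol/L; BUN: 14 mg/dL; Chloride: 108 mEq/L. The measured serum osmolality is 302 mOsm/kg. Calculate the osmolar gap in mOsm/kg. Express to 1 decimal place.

Calculated osmolality = 2·Na + glucose + BUN/2.8
= 2·145 + 4.1 + 14/2.8
= 290 + 4.10 + 5
= 299.1 mOsm/kg ≈ 299.1 mOsm/kg
Osmolar gap = measured − calculated = 302 − 299.1 = 2.9 mOsm/kg

2.9 mOsm/kg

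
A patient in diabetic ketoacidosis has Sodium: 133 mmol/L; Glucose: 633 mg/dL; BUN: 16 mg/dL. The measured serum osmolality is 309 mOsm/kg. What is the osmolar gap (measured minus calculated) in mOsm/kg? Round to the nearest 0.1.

2.1 mOsm/kg

Calculated osmolality = 2·Na + glucose/18 + BUN/2.8
= 2·133 + 633/18 + 16/2.8
= 266 + 35.17 + 5.71
= 306.88 mOsm/kg ≈ 306.9 mOsm/kg
Osmolar gap = measured − calculated = 309 − 306.9 = 2.1 mOsm/kg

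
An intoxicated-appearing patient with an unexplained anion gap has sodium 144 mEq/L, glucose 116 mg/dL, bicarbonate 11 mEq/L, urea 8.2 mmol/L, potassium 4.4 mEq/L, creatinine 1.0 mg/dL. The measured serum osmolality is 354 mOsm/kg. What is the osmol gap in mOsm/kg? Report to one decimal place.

51.4 mOsm/kg

Calculated osmolality = 2·Na + glucose/18 + urea
= 2·144 + 116/18 + 8.2
= 288 + 6.44 + 8.20
= 302.64 mOsm/kg ≈ 302.6 mOsm/kg
Osmolar gap = measured − calculated = 354 − 302.6 = 51.4 mOsm/kg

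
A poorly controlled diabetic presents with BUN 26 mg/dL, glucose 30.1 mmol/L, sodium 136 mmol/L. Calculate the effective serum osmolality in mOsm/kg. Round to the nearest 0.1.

Effective osmolality excludes urea (freely permeant across cell membranes):
2·Na + glucose
= 2·136 + 30.1
= 272 + 30.1
= 302.1 mOsm/kg

302.1 mOsm/kg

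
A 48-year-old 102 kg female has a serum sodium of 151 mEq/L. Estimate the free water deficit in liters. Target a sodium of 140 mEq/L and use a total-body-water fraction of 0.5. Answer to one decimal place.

TBW = 0.5 · 102 = 51 L
Free water deficit = TBW · (Na/140 − 1)
= 51 · (151/140 − 1)
= 51 · 0.0786
= 4.01 L

4.0 L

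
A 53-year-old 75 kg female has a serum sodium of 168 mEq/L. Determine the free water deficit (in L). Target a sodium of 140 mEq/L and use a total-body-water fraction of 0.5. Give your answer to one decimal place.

7.5 L

TBW = 0.5 · 75 = 37.5 L
Free water deficit = TBW · (Na/140 − 1)
= 37.5 · (168/140 − 1)
= 37.5 · 0.2
= 7.5 L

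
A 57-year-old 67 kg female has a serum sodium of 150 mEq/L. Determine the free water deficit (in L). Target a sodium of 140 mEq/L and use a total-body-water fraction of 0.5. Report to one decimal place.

TBW = 0.5 · 67 = 33.5 L
Free water deficit = TBW · (Na/140 − 1)
= 33.5 · (150/140 − 1)
= 33.5 · 0.0714
= 2.39 L

2.4 L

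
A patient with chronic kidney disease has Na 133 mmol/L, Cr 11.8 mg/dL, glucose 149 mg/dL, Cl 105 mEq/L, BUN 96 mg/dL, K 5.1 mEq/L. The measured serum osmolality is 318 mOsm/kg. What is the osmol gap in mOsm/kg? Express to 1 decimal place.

9.4 mOsm/kg

Calculated osmolality = 2·Na + glucose/18 + BUN/2.8
= 2·133 + 149/18 + 96/2.8
= 266 + 8.28 + 34.29
= 308.57 mOsm/kg ≈ 308.6 mOsm/kg
Osmolar gap = measured − calculated = 318 − 308.6 = 9.4 mOsm/kg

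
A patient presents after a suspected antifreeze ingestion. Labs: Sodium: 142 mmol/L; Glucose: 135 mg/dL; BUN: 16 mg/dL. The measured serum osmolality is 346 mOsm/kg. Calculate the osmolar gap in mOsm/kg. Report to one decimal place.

48.8 mOsm/kg

Calculated osmolality = 2·Na + glucose/18 + BUN/2.8
= 2·142 + 135/18 + 16/2.8
= 284 + 7.50 + 5.71
= 297.21 mOsm/kg ≈ 297.2 mOsm/kg
Osmolar gap = measured − calculated = 346 − 297.2 = 48.8 mOsm/kg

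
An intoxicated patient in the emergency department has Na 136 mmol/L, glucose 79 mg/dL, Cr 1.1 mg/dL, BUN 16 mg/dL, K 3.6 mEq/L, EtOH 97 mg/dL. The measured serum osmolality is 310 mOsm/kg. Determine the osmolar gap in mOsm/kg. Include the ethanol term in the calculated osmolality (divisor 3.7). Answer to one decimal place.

Calculated osmolality = 2·Na + glucose/18 + BUN/2.8 + ethanol/3.7
= 2·136 + 79/18 + 16/2.8 + 97/3.7
= 272 + 4.39 + 5.71 + 26.22
= 308.32 mOsm/kg ≈ 308.3 mOsm/kg
Osmolar gap = measured − calculated = 310 − 308.3 = 1.7 mOsm/kg

1.7 mOsm/kg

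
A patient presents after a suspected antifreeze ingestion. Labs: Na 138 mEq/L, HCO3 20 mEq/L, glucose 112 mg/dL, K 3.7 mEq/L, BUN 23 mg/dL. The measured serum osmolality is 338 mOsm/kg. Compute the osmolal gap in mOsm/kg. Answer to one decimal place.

Calculated osmolality = 2·Na + glucose/18 + BUN/2.8
= 2·138 + 112/18 + 23/2.8
= 276 + 6.22 + 8.21
= 290.43 mOsm/kg ≈ 290.4 mOsm/kg
Osmolar gap = measured − calculated = 338 − 290.4 = 47.6 mOsm/kg

47.6 mOsm/kg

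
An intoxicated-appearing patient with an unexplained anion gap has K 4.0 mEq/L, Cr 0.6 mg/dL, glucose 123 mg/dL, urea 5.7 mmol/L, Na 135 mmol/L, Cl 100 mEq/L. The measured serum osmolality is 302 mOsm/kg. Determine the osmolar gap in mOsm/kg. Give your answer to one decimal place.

19.5 mOsm/kg

Calculated osmolality = 2·Na + glucose/18 + urea
= 2·135 + 123/18 + 5.7
= 270 + 6.83 + 5.70
= 282.53 mOsm/kg ≈ 282.5 mOsm/kg
Osmolar gap = measured − calculated = 302 − 282.5 = 19.5 mOsm/kg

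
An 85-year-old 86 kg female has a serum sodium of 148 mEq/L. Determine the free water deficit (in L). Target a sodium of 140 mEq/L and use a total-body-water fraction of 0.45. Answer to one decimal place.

2.2 L

TBW = 0.45 · 86 = 38.7 L
Free water deficit = TBW · (Na/140 − 1)
= 38.7 · (148/140 − 1)
= 38.7 · 0.0571
= 2.21 L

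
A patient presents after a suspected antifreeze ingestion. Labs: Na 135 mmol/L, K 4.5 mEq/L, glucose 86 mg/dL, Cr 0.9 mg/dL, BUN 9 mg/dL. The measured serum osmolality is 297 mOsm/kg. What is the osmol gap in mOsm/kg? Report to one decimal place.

19.0 mOsm/kg

Calculated osmolality = 2·Na + glucose/18 + BUN/2.8
= 2·135 + 86/18 + 9/2.8
= 270 + 4.78 + 3.21
= 277.99 mOsm/kg ≈ 278.0 mOsm/kg
Osmolar gap = measured − calculated = 297 − 278.0 = 19.0 mOsm/kg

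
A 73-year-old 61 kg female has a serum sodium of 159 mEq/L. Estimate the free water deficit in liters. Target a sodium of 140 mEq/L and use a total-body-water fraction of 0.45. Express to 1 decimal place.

3.7 L

TBW = 0.45 · 61 = 27.45 L
Free water deficit = TBW · (Na/140 − 1)
= 27.45 · (159/140 − 1)
= 27.45 · 0.1357
= 3.72 L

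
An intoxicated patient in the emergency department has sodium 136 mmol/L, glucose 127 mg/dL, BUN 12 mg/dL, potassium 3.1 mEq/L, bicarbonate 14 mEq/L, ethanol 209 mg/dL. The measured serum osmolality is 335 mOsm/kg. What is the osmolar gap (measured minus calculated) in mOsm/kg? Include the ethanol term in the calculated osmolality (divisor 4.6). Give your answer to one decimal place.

6.2 mOsm/kg

Calculated osmolality = 2·Na + glucose/18 + BUN/2.8 + ethanol/4.6
= 2·136 + 127/18 + 12/2.8 + 209/4.6
= 272 + 7.06 + 4.29 + 45.43
= 328.78 mOsm/kg ≈ 328.8 mOsm/kg
Osmolar gap = measured − calculated = 335 − 328.8 = 6.2 mOsm/kg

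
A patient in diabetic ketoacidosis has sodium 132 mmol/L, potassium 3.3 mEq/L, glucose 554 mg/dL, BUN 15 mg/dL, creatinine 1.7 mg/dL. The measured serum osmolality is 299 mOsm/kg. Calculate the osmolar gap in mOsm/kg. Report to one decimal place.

Calculated osmolality = 2·Na + glucose/18 + BUN/2.8
= 2·132 + 554/18 + 15/2.8
= 264 + 30.78 + 5.36
= 300.14 mOsm/kg ≈ 300.1 mOsm/kg
Osmolar gap = measured − calculated = 299 − 300.1 = -1.1 mOsm/kg

-1.1 mOsm/kg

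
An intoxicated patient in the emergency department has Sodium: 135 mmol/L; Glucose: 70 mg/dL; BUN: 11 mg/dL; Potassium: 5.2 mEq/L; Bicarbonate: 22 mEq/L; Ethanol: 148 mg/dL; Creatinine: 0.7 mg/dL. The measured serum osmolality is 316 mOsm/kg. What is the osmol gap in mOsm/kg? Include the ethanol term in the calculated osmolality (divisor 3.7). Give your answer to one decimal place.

Calculated osmolality = 2·Na + glucose/18 + BUN/2.8 + ethanol/3.7
= 2·135 + 70/18 + 11/2.8 + 148/3.7
= 270 + 3.89 + 3.93 + 40
= 317.82 mOsm/kg ≈ 317.8 mOsm/kg
Osmolar gap = measured − calculated = 316 − 317.8 = -1.8 mOsm/kg

-1.8 mOsm/kg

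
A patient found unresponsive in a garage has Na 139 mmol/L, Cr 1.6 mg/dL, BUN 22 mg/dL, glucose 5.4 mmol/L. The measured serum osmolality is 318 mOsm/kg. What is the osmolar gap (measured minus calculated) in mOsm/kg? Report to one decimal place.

Calculated osmolality = 2·Na + glucose + BUN/2.8
= 2·139 + 5.4 + 22/2.8
= 278 + 5.40 + 7.86
= 291.26 mOsm/kg ≈ 291.3 mOsm/kg
Osmolar gap = measured − calculated = 318 − 291.3 = 26.7 mOsm/kg

26.7 mOsm/kg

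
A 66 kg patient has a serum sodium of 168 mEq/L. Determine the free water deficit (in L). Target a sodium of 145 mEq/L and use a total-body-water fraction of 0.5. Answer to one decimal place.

5.2 L

TBW = 0.5 · 66 = 33 L
Free water deficit = TBW · (Na/145 − 1)
= 33 · (168/145 − 1)
= 33 · 0.1586
= 5.23 L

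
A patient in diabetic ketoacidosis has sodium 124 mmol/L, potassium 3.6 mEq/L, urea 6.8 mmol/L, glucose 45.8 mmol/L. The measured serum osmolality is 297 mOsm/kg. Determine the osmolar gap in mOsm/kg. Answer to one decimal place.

Calculated osmolality = 2·Na + glucose + urea
= 2·124 + 45.8 + 6.8
= 248 + 45.80 + 6.80
= 300.6 mOsm/kg ≈ 300.6 mOsm/kg
Osmolar gap = measured − calculated = 297 − 300.6 = -3.6 mOsm/kg

-3.6 mOsm/kg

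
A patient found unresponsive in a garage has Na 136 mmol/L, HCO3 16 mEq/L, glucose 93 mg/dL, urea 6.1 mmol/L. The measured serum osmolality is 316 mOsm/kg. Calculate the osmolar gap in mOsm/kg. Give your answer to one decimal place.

Calculated osmolality = 2·Na + glucose/18 + urea
= 2·136 + 93/18 + 6.1
= 272 + 5.17 + 6.10
= 283.27 mOsm/kg ≈ 283.3 mOsm/kg
Osmolar gap = measured − calculated = 316 − 283.3 = 32.7 mOsm/kg

32.7 mOsm/kg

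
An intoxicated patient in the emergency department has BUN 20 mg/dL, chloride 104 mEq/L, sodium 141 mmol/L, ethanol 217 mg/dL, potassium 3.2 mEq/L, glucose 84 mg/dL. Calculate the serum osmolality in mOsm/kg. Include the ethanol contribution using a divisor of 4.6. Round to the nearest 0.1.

Calculated osmolality = 2·Na + glucose/18 + BUN/2.8 + ethanol/4.6
= 2·141 + 84/18 + 20/2.8 + 217/4.6
= 282 + 4.67 + 7.14 + 47.17
= 340.98 mOsm/kg

341.0 mOsm/kg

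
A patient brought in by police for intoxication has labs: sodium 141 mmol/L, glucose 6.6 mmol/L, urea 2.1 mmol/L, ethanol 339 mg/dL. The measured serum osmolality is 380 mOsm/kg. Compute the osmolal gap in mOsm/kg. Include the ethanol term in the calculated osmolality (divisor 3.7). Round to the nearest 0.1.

-2.3 mOsm/kg

Calculated osmolality = 2·Na + glucose + urea + ethanol/3.7
= 2·141 + 6.6 + 2.1 + 339/3.7
= 282 + 6.60 + 2.10 + 91.62
= 382.32 mOsm/kg ≈ 382.3 mOsm/kg
Osmolar gap = measured − calculated = 380 − 382.3 = -2.3 mOsm/kg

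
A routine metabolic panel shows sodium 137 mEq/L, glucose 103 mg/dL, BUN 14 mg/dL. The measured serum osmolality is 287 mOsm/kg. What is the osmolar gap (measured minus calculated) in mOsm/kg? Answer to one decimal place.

Calculated osmolality = 2·Na + glucose/18 + BUN/2.8
= 2·137 + 103/18 + 14/2.8
= 274 + 5.72 + 5
= 284.72 mOsm/kg ≈ 284.7 mOsm/kg
Osmolar gap = measured − calculated = 287 − 284.7 = 2.3 mOsm/kg

2.3 mOsm/kg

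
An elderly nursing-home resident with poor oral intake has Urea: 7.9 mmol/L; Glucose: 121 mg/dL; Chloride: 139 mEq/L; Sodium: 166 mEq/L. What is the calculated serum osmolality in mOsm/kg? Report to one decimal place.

Calculated osmolality = 2·Na + glucose/18 + urea
= 2·166 + 121/18 + 7.9
= 332 + 6.72 + 7.90
= 346.62 mOsm/kg

346.6 mOsm/kg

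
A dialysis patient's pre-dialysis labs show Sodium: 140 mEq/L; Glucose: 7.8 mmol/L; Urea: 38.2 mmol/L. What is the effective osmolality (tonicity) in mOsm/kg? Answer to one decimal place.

Effective osmolality excludes urea (freely permeant across cell membranes):
2·Na + glucose
= 2·140 + 7.8
= 280 + 7.8
= 287.8 mOsm/kg

287.8 mOsm/kg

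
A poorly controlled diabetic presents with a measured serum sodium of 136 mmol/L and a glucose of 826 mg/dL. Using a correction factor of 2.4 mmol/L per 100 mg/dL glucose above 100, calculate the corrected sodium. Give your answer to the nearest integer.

153 mmol/L

Corrected Na = measured Na + 2.4 · (glucose − 100)/100
= 136 + 2.4 · (826 − 100)/100
= 136 + 17.4
= 153.4 mmol/L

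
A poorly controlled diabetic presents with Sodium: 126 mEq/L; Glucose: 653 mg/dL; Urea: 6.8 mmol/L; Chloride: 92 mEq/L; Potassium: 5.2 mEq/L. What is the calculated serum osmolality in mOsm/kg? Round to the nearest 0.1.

295.1 mOsm/kg

Calculated osmolality = 2·Na + glucose/18 + urea
= 2·126 + 653/18 + 6.8
= 252 + 36.28 + 6.80
= 295.08 mOsm/kg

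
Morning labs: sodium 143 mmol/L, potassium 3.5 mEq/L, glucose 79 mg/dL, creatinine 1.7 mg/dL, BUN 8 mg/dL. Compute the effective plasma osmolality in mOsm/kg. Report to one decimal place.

290.4 mOsm/kg

Effective osmolality excludes urea (freely permeant across cell membranes):
2·Na + glucose/18
= 2·143 + 79/18
= 286 + 4.39
= 290.39 mOsm/kg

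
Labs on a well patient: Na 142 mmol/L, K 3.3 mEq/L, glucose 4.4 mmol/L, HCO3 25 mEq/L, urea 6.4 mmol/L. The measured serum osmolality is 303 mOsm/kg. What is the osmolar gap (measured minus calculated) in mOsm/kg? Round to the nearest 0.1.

8.2 mOsm/kg

Calculated osmolality = 2·Na + glucose + urea
= 2·142 + 4.4 + 6.4
= 284 + 4.40 + 6.40
= 294.8 mOsm/kg ≈ 294.8 mOsm/kg
Osmolar gap = measured − calculated = 303 − 294.8 = 8.2 mOsm/kg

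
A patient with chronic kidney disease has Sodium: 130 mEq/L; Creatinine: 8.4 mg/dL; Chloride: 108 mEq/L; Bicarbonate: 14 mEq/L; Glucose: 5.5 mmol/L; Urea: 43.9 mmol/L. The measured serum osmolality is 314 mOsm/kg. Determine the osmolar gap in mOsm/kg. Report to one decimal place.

4.6 mOsm/kg

Calculated osmolality = 2·Na + glucose + urea
= 2·130 + 5.5 + 43.9
= 260 + 5.50 + 43.90
= 309.4 mOsm/kg ≈ 309.4 mOsm/kg
Osmolar gap = measured − calculated = 314 − 309.4 = 4.6 mOsm/kg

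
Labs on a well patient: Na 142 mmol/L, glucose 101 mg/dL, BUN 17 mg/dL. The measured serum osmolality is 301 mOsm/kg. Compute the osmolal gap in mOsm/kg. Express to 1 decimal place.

Calculated osmolality = 2·Na + glucose/18 + BUN/2.8
= 2·142 + 101/18 + 17/2.8
= 284 + 5.61 + 6.07
= 295.68 mOsm/kg ≈ 295.7 mOsm/kg
Osmolar gap = measured − calculated = 301 − 295.7 = 5.3 mOsm/kg

5.3 mOsm/kg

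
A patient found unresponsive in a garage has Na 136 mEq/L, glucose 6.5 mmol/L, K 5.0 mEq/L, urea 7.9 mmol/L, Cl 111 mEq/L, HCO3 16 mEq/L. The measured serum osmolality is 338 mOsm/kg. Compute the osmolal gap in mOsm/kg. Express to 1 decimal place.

51.6 mOsm/kg

Calculated osmolality = 2·Na + glucose + urea
= 2·136 + 6.5 + 7.9
= 272 + 6.50 + 7.90
= 286.4 mOsm/kg ≈ 286.4 mOsm/kg
Osmolar gap = measured − calculated = 338 − 286.4 = 51.6 mOsm/kg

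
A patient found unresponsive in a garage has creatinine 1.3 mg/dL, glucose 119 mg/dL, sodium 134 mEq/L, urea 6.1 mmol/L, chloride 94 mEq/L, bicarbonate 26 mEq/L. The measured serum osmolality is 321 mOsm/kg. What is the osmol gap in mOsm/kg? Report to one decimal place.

40.3 mOsm/kg

Calculated osmolality = 2·Na + glucose/18 + urea
= 2·134 + 119/18 + 6.1
= 268 + 6.61 + 6.10
= 280.71 mOsm/kg ≈ 280.7 mOsm/kg
Osmolar gap = measured − calculated = 321 − 280.7 = 40.3 mOsm/kg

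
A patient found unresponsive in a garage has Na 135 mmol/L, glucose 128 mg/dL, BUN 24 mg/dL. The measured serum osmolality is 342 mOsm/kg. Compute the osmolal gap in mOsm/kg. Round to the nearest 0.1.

56.3 mOsm/kg

Calculated osmolality = 2·Na + glucose/18 + BUN/2.8
= 2·135 + 128/18 + 24/2.8
= 270 + 7.11 + 8.57
= 285.68 mOsm/kg ≈ 285.7 mOsm/kg
Osmolar gap = measured − calculated = 342 − 285.7 = 56.3 mOsm/kg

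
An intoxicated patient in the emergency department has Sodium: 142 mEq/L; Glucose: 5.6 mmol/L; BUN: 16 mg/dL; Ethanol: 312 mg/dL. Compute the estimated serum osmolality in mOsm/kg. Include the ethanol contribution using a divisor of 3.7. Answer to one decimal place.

379.6 mOsm/kg

Calculated osmolality = 2·Na + glucose + BUN/2.8 + ethanol/3.7
= 2·142 + 5.6 + 16/2.8 + 312/3.7
= 284 + 5.60 + 5.71 + 84.32
= 379.63 mOsm/kg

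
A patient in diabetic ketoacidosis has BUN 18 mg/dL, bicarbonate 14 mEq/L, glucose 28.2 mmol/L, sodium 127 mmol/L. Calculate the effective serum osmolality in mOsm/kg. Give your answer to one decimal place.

282.2 mOsm/kg

Effective osmolality excludes urea (freely permeant across cell membranes):
2·Na + glucose
= 2·127 + 28.2
= 254 + 28.2
= 282.2 mOsm/kg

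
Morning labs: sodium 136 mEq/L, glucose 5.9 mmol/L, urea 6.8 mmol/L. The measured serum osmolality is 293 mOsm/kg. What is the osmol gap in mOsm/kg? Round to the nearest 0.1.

8.3 mOsm/kg

Calculated osmolality = 2·Na + glucose + urea
= 2·136 + 5.9 + 6.8
= 272 + 5.90 + 6.80
= 284.7 mOsm/kg ≈ 284.7 mOsm/kg
Osmolar gap = measured − calculated = 293 − 284.7 = 8.3 mOsm/kg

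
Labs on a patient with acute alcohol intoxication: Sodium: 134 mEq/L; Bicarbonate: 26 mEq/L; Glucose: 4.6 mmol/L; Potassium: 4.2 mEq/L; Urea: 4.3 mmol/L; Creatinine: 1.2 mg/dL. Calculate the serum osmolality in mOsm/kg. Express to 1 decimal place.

276.9 mOsm/kg

Calculated osmolality = 2·Na + glucose + urea
= 2·134 + 4.6 + 4.3
= 268 + 4.60 + 4.30
= 276.9 mOsm/kg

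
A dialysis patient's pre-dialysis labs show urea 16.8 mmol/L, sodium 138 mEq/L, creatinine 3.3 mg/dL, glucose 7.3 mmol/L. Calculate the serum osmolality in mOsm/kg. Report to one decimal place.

Calculated osmolality = 2·Na + glucose + urea
= 2·138 + 7.3 + 16.8
= 276 + 7.30 + 16.80
= 300.1 mOsm/kg

300.1 mOsm/kg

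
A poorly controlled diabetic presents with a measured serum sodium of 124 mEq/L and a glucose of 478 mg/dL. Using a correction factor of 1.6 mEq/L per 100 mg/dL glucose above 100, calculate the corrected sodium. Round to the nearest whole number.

Corrected Na = measured Na + 1.6 · (glucose − 100)/100
= 124 + 1.6 · (478 − 100)/100
= 124 + 6
= 130 mEq/L

130 mEq/L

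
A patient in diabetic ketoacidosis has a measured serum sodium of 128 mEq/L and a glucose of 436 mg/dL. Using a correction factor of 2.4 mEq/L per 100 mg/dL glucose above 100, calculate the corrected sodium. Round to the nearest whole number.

Corrected Na = measured Na + 2.4 · (glucose − 100)/100
= 128 + 2.4 · (436 − 100)/100
= 128 + 8.1
= 136.1 mEq/L

136 mEq/L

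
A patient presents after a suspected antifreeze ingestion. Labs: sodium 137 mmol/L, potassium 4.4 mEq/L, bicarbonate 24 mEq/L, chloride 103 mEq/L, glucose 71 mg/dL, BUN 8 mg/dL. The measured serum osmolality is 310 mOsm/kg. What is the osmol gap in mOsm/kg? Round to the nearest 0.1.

Calculated osmolality = 2·Na + glucose/18 + BUN/2.8
= 2·137 + 71/18 + 8/2.8
= 274 + 3.94 + 2.86
= 280.8 mOsm/kg ≈ 280.8 mOsm/kg
Osmolar gap = measured − calculated = 310 − 280.8 = 29.2 mOsm/kg

29.2 mOsm/kg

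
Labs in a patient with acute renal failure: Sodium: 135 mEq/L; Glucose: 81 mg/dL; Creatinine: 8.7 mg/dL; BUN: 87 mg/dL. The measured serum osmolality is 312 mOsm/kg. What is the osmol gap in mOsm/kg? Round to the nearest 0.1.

6.4 mOsm/kg

Calculated osmolality = 2·Na + glucose/18 + BUN/2.8
= 2·135 + 81/18 + 87/2.8
= 270 + 4.50 + 31.07
= 305.57 mOsm/kg ≈ 305.6 mOsm/kg
Osmolar gap = measured − calculated = 312 − 305.6 = 6.4 mOsm/kg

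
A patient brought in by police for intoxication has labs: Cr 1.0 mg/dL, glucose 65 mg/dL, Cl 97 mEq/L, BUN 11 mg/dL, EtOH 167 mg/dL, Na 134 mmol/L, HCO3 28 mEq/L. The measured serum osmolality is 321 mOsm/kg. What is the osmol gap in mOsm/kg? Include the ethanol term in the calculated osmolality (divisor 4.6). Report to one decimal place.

Calculated osmolality = 2·Na + glucose/18 + BUN/2.8 + ethanol/4.6
= 2·134 + 65/18 + 11/2.8 + 167/4.6
= 268 + 3.61 + 3.93 + 36.30
= 311.84 mOsm/kg ≈ 311.8 mOsm/kg
Osmolar gap = measured − calculated = 321 − 311.8 = 9.2 mOsm/kg

9.2 mOsm/kg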